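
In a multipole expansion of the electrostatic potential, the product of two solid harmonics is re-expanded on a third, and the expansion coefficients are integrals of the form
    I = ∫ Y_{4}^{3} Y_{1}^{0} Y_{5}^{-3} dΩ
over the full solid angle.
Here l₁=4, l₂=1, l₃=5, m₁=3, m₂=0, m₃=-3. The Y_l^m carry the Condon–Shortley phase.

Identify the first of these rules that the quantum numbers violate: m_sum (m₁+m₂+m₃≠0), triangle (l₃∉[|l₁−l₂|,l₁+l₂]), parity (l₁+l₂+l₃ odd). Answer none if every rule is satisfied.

Σmᵢ = 0  ✓
l₃∈[|l₁−l₂|,l₁+l₂]=[3,5], have l₃=5  ✓
Σlᵢ = 10 ⇒ even  ✓

none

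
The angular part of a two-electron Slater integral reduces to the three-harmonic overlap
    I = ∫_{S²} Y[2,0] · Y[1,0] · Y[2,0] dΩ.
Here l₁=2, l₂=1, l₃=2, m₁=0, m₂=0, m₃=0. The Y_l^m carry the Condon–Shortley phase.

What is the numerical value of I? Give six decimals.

0.000000

Σlᵢ=5 odd — θ-integrand is odd under cosθ→−cosθ; I=0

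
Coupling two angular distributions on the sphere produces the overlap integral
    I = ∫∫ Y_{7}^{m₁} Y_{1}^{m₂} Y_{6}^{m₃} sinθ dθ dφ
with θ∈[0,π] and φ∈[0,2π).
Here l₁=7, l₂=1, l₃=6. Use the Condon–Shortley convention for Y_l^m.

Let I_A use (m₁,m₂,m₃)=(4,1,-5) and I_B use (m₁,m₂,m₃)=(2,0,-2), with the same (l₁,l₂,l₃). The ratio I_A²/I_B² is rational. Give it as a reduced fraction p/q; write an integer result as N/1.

Same 7,1,6: normalisation and zero-m 3j drop out of the ratio.
A: Δ: 2! 12! 0! / 15! → 1/1365; sum: t=2:+1/79833600 = 1/79833600; 3j²(7 1 6; 4 1 -5) = Δ·Π!·Σ² = 1/455  (sign -1)
B: Δ: 2! 12! 0! / 15! → 1/1365; sum: t=1:−1/967680 = -1/967680; 3j²(7 1 6; 2 0 -2) = Δ·Π!·Σ² = 3/91  (sign -1)
I_A²/I_B² = (1/455)/(3/91) = 1/15

1/15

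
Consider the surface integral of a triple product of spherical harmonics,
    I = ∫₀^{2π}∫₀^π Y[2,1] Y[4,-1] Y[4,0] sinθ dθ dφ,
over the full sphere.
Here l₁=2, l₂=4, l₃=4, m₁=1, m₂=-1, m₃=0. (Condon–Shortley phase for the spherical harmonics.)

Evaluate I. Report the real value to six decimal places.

-0.044869

Checks pass: Σm=0; 10 even; l₃=4∈[2,6].
(2·2+1)(2·4+1)(2·4+1) = 405
Δ: 2! 2! 6! / 11! → 1/13860
sum: t=0:+1/192 t=1:−1/36 t=2:+1/192 = -5/288
3j²(2 4 4; 0 0 0) = Δ·Π!·Σ² = 20/693  (sign -1)
sum: t=0:+1/72 t=1:−1/96 = 1/288
3j²(2 4 4; 1 -1 0) = Δ·Π!·Σ² = 1/462  (sign +1)
combine: 4πI² = 405·20/693·1/462 = 150/5929
take √, sign -1: I = -0.04486937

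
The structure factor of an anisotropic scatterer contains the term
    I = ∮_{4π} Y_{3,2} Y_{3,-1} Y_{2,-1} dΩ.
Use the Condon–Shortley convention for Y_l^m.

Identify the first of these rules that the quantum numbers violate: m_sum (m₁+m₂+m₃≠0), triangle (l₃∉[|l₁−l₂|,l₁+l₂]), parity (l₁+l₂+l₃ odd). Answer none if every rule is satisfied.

none

Σmᵢ = 0  ✓
l₃∈[|l₁−l₂|,l₁+l₂]=[0,6], have l₃=2  ✓
Σlᵢ = 8 ⇒ even  ✓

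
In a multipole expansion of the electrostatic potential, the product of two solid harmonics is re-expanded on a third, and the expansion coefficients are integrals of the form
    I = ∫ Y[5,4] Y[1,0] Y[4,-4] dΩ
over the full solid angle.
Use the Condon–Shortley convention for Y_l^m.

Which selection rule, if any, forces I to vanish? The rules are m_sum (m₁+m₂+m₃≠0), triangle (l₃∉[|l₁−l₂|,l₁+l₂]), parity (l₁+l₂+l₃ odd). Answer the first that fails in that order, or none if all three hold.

none

azimuthal sum: 4 + 0 − 4 = 0  ✓
4 ≤ 4 ≤ 6 (triangle on l)  ✓
L = 5 + 1 + 4 = 10 (even)  ✓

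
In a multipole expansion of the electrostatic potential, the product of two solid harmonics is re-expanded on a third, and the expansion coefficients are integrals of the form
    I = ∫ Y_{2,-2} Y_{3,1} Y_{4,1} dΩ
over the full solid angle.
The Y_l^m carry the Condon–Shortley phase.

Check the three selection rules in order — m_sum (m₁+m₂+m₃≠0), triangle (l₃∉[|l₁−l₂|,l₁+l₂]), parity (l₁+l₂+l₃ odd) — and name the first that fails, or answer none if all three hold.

Σmᵢ = 0  ✓
l₃∈[|l₁−l₂|,l₁+l₂]=[1,5], have l₃=4  ✓
Σlᵢ = 9 ⇒ odd  ✗

parity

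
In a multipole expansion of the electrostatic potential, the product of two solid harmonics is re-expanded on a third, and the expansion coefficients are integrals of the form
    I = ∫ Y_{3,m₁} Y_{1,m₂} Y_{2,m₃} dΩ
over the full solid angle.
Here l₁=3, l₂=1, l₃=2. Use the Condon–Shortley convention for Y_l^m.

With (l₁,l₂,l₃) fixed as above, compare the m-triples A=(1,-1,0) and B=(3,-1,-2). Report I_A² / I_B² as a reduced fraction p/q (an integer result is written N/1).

l's match ⇒ only the (l;m) 3-j factors differ between A and B.
A: triangle coeff Δ(3,1,2) = 1/105; Σ_t [0,0]: t=0:+1/8 = 1/8; (3j)²=2/35 [(3 1 2; 1 -1 0)], sign=+1
B: triangle coeff Δ(3,1,2) = 1/105; Σ_t [0,0]: t=0:+1/48 = 1/48; (3j)²=1/7 [(3 1 2; 3 -1 -2)], sign=+1
I_A²/I_B² = (2/35)/(1/7) = 2/5

2/5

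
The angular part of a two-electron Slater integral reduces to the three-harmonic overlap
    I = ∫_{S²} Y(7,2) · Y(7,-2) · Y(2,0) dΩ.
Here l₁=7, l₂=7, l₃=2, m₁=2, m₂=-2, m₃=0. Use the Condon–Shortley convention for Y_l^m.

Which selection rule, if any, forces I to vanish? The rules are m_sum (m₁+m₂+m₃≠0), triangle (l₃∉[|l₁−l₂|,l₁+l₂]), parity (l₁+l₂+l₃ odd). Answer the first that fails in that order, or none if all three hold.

none

m₁+m₂+m₃ = 2 − 2 + 0 = 0  ✓
triangle: |7−7|=0 ≤ l₃=2 ≤ 7+7=14  ✓
parity: l₁+l₂+l₃ = 16 is even  ✓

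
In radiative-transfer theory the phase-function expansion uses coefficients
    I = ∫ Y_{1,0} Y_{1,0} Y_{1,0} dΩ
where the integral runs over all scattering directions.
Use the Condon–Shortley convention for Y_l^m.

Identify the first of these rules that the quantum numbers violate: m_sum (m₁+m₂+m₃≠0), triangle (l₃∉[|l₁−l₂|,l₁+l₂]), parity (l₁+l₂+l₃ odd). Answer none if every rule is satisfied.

parity

Σmᵢ = 0  ✓
l₃∈[|l₁−l₂|,l₁+l₂]=[0,2], have l₃=1  ✓
Σlᵢ = 3 ⇒ odd  ✗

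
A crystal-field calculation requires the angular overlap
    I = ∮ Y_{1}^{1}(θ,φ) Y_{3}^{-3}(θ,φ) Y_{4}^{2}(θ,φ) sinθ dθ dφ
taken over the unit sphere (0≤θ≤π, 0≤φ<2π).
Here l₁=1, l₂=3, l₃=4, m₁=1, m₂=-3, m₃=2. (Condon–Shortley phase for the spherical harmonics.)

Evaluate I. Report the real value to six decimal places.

0.061558

Rules hold: Σm=0, L=8 even, 2≤4≤4.
N = 3·7·9 = 189
Δ = 0!·2!·6!/9! = 1/252
Racah Σ t=0..0: t=0:+1/36 = 1/36
⇒ 3j(1 3 4; 0 0 0)² = 4/63, sgn +1
Racah Σ t=0..0: t=0:+1/1440 = 1/1440
⇒ 3j(1 3 4; 1 -3 2)² = 1/252, sgn +1
4πI² = N·(3j₀)²·(3jₘ)² = 1/21
I = +1·√(0.047619/4π) = 0.06155813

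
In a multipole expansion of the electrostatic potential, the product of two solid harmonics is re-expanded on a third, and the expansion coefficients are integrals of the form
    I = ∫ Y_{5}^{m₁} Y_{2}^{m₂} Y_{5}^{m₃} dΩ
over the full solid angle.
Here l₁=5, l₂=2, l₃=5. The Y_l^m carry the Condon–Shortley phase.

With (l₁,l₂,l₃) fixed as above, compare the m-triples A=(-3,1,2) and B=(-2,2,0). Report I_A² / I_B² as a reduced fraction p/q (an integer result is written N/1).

5/7

l's match ⇒ only the (l;m) 3-j factors differ between A and B.
A: triangle coeff Δ(5,2,5) = 1/38610; Σ_t [1,2]: t=1:−1/10080 t=2:+1/2880 = 1/4032; (3j)²=10/429 [(5 2 5; -3 1 2)], sign=-1
B: triangle coeff Δ(5,2,5) = 1/38610; Σ_t [2,2]: t=2:+1/2880 = 1/2880; (3j)²=14/429 [(5 2 5; -2 2 0)], sign=-1
I_A²/I_B² = (10/429)/(14/429) = 5/7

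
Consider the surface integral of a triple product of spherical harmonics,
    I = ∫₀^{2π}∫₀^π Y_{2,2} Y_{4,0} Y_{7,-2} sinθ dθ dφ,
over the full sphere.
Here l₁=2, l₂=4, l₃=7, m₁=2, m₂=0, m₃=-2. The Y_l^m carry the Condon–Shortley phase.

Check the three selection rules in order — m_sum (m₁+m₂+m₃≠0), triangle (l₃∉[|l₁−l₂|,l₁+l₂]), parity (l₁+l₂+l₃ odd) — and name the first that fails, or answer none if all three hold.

Σmᵢ = 0  ✓
l₃∈[|l₁−l₂|,l₁+l₂]=[2,6], have l₃=7  ✗
Σlᵢ = 13 ⇒ odd

triangle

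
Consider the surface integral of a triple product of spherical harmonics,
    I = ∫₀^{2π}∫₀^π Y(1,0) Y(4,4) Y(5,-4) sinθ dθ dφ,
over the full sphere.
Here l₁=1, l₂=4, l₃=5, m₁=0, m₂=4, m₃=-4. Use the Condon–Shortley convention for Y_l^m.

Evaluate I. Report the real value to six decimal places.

0.147319

Checks pass: Σm=0; 10 even; l₃=5∈[3,5].
(2·1+1)(2·4+1)(2·5+1) = 297
Δ: 0! 2! 8! / 11! → 1/495
sum: t=0:+1/576 = 1/576
3j²(1 4 5; 0 0 0) = Δ·Π!·Σ² = 5/99  (sign -1)
sum: t=0:+1/40320 = 1/40320
3j²(1 4 5; 0 4 -4) = Δ·Π!·Σ² = 1/55  (sign -1)
combine: 4πI² = 297·5/99·1/55 = 3/11
take √, sign +1: I = 0.14731920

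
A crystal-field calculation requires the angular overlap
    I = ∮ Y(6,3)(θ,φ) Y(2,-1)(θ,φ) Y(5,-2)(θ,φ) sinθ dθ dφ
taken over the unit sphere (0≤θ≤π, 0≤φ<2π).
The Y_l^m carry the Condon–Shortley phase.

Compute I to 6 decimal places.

Σlᵢ=13 odd — θ-integrand is odd under cosθ→−cosθ; I=0

0.000000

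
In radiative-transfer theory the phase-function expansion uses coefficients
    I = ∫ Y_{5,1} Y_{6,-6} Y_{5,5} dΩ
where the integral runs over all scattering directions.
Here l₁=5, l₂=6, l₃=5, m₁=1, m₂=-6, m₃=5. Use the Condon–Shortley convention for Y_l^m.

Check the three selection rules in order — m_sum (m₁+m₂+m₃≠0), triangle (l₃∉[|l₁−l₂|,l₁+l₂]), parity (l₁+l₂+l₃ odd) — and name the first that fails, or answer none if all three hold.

Σmᵢ = 0  ✓
l₃∈[|l₁−l₂|,l₁+l₂]=[1,11], have l₃=5  ✓
Σlᵢ = 16 ⇒ even  ✓

none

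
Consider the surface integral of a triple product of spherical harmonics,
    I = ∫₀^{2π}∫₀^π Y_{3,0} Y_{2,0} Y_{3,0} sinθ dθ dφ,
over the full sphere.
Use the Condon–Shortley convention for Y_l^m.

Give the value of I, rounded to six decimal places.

0.168209

Rules hold: Σm=0, L=8 even, 1≤3≤5.
N = 7·5·7 = 245
Δ = 2!·4!·2!/9! = 1/3780
Racah Σ t=0..2: t=0:+1/24 t=1:−1/4 t=2:+1/24 = -1/6
⇒ 3j(3 2 3; 0 0 0)² = 4/105, sgn +1
(m-triple is (0,0,0) — same symbol as above.)
4πI² = N·(3j₀)²·(3jₘ)² = 16/45
I = +1·√(0.355556/4π) = 0.16820883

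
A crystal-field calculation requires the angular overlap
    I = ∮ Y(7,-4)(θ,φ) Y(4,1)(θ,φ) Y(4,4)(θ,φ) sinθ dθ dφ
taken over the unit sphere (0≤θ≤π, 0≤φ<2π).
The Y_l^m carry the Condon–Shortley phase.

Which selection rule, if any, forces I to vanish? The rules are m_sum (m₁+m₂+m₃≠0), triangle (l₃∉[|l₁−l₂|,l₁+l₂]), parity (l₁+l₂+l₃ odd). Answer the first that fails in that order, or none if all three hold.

azimuthal sum: -4 + 1 + 4 = 1  ✗
3 ≤ 4 ≤ 11 (triangle on l)
L = 7 + 4 + 4 = 15 (odd)

m_sum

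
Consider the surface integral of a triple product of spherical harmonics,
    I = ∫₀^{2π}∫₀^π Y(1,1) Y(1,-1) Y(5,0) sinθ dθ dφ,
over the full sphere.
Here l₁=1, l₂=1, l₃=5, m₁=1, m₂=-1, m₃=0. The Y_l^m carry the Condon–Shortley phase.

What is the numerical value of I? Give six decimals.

0.000000

l₃=5 ∉ [0,2] — triangle fails ⇒ I = 0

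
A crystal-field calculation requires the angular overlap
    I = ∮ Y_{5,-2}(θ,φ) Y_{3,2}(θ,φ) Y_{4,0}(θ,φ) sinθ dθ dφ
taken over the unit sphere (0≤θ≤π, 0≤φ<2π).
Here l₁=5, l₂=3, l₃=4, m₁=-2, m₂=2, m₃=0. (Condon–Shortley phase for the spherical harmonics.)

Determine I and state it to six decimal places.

m-sum 0 ✓  L=12 even ✓  2≤4≤8 ✓
Π(2lᵢ+1) = 11×7×9 = 693
triangle coeff Δ(5,3,4) = 1/180180
Σ_t [1,3]: t=1:−1/576 t=2:+1/144 t=3:−1/576 = 1/288
(3j)²=20/1001 [(5 3 4; 0 0 0)], sign=+1
Σ_t [3,4]: t=3:−1/576 t=4:+1/864 = -1/1728
(3j)²=5/1287 [(5 3 4; -2 2 0)], sign=-1
⇒ 4πI² = 100/1859
I = (-1)√(100/1859/(4π)) = -0.06542675

-0.065427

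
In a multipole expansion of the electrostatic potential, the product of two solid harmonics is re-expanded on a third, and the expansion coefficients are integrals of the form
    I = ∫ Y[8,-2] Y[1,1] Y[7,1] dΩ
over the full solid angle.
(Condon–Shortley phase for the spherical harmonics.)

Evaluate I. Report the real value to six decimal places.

m-sum 0 ✓  L=16 even ✓  7≤7≤9 ✓
Π(2lᵢ+1) = 17×3×15 = 765
triangle coeff Δ(8,1,7) = 1/2040
Σ_t [1,1]: t=1:−1/25401600 = -1/25401600
(3j)²=8/255 [(8 1 7; 0 0 0)], sign=+1
Σ_t [2,2]: t=2:+1/58060800 = 1/58060800
(3j)²=3/136 [(8 1 7; -2 1 1)], sign=+1
⇒ 4πI² = 9/17
I = (+1)√(9/17/(4π)) = 0.20525411

0.205254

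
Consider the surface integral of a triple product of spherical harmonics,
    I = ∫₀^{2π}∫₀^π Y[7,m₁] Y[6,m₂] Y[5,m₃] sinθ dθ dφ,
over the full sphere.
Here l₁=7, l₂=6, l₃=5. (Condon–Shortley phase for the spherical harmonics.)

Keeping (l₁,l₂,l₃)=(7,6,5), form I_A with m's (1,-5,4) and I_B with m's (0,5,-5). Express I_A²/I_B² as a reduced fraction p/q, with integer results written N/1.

Same 7,6,5: normalisation and zero-m 3j drop out of the ratio.
A: Δ: 8! 6! 4! / 19! → 1/174594420; sum: t=0:+1/174182400 t=1:−1/14515200 = -11/174182400; 3j²(7 6 5; 1 -5 4) = Δ·Π!·Σ² = 121/12597  (sign +1)
B: Δ: 8! 6! 4! / 19! → 1/174594420; sum: t=7:−1/87091200 = -1/87091200; 3j²(7 6 5; 0 5 -5) = Δ·Π!·Σ² = 35/12597  (sign -1)
I_A²/I_B² = (121/12597)/(35/12597) = 121/35

121/35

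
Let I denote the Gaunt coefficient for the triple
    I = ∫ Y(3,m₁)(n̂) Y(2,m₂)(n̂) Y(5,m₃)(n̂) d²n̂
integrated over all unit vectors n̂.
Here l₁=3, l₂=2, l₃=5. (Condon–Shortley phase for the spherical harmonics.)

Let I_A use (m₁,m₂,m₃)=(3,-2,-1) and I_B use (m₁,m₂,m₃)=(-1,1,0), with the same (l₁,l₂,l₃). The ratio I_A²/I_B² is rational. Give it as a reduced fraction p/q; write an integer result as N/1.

1/50

l's match ⇒ only the (l;m) 3-j factors differ between A and B.
A: triangle coeff Δ(3,2,5) = 1/2310; Σ_t [0,0]: t=0:+1/17280 = 1/17280; (3j)²=1/2310 [(3 2 5; 3 -2 -1)], sign=+1
B: triangle coeff Δ(3,2,5) = 1/2310; Σ_t [0,0]: t=0:+1/288 = 1/288; (3j)²=5/231 [(3 2 5; -1 1 0)], sign=-1
I_A²/I_B² = (1/2310)/(5/231) = 1/50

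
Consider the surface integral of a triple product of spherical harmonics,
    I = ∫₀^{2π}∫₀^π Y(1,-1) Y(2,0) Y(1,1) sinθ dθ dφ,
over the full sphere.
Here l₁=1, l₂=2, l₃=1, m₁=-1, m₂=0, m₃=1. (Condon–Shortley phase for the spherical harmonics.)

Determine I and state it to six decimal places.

Rules hold: Σm=0, L=4 even, 1≤1≤3.
N = 3·5·3 = 45
Δ = 2!·0!·2!/5! = 1/30
Racah Σ t=1..1: t=1:−1/1 = -1/1
⇒ 3j(1 2 1; 0 0 0)² = 2/15, sgn +1
Racah Σ t=2..2: t=2:+1/4 = 1/4
⇒ 3j(1 2 1; -1 0 1)² = 1/30, sgn +1
4πI² = N·(3j₀)²·(3jₘ)² = 1/5
I = +1·√(0.2/4π) = 0.12615663

0.126157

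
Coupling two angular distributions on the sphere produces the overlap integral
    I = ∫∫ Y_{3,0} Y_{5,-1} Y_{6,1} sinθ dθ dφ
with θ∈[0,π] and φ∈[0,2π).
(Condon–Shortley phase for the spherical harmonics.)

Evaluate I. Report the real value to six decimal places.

Rules hold: Σm=0, L=14 even, 2≤6≤8.
N = 7·11·13 = 1001
Δ = 2!·4!·8!/15! = 1/675675
Racah Σ t=0..2: t=0:+1/8640 t=1:−1/2304 t=2:+1/8640 = -7/34560
⇒ 3j(3 5 6; 0 0 0)² = 7/429, sgn -1
Racah Σ t=0..2: t=0:+1/6912 t=1:−1/2880 t=2:+1/17280 = -1/6912
⇒ 3j(3 5 6; 0 -1 1)² = 5/429, sgn +1
4πI² = N·(3j₀)²·(3jₘ)² = 245/1287
I = -1·√(0.190365/4π) = -0.12308038

-0.123080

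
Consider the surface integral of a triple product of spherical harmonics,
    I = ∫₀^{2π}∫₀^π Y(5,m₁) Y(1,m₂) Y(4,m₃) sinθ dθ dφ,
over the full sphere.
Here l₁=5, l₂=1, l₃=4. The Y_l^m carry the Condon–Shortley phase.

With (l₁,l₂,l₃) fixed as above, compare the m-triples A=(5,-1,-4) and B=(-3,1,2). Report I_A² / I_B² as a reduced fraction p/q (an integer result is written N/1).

Same 5,1,4: normalisation and zero-m 3j drop out of the ratio.
A: Δ: 2! 8! 0! / 11! → 1/495; sum: t=0:+1/80640 = 1/80640; 3j²(5 1 4; 5 -1 -4) = Δ·Π!·Σ² = 1/11  (sign +1)
B: Δ: 2! 8! 0! / 11! → 1/495; sum: t=2:+1/2880 = 1/2880; 3j²(5 1 4; -3 1 2) = Δ·Π!·Σ² = 28/495  (sign +1)
I_A²/I_B² = (1/11)/(28/495) = 45/28

45/28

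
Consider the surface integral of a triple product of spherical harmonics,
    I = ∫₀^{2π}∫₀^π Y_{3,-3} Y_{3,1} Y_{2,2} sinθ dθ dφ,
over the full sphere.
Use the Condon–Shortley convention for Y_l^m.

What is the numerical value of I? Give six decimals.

Checks pass: Σm=0; 8 even; l₃=2∈[0,6].
(2·3+1)(2·3+1)(2·2+1) = 245
Δ: 4! 2! 2! / 9! → 1/3780
sum: t=1:−1/24 t=2:+1/4 t=3:−1/24 = 1/6
3j²(3 3 2; 0 0 0) = Δ·Π!·Σ² = 4/105  (sign +1)
sum: t=4:+1/96 = 1/96
3j²(3 3 2; -3 1 2) = Δ·Π!·Σ² = 1/42  (sign +1)
combine: 4πI² = 245·4/105·1/42 = 2/9
take √, sign +1: I = 0.13298076

0.132981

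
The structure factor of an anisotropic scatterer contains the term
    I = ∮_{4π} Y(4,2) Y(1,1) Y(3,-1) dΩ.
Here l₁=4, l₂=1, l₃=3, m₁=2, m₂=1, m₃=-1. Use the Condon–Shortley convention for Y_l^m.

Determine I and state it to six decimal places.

0.000000

m-sum = 2 + 1 − 1 = 2 ≠ 0 ⇒ I = 0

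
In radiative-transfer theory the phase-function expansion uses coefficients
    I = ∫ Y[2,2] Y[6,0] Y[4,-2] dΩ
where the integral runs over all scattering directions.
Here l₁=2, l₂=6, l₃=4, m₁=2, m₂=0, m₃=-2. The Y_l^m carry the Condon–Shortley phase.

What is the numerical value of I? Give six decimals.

0.061597

m-sum 0 ✓  L=12 even ✓  4≤4≤8 ✓
Π(2lᵢ+1) = 5×13×9 = 585
triangle coeff Δ(2,6,4) = 1/6435
Σ_t [2,2]: t=2:+1/2304 = 1/2304
(3j)²=5/143 [(2 6 4; 0 0 0)], sign=+1
Σ_t [0,0]: t=0:+1/34560 = 1/34560
(3j)²=1/429 [(2 6 4; 2 0 -2)], sign=+1
⇒ 4πI² = 75/1573
I = (+1)√(75/1573/(4π)) = 0.06159725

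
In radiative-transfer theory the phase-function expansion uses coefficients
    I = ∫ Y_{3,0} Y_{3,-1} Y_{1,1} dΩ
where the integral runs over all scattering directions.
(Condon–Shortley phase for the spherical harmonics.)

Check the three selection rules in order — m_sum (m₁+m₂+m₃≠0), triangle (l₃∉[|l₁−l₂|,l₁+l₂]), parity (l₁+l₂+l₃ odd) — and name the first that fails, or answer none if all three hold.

azimuthal sum: 0 − 1 + 1 = 0  ✓
0 ≤ 1 ≤ 6 (triangle on l)  ✓
L = 3 + 3 + 1 = 7 (odd)  ✗

parity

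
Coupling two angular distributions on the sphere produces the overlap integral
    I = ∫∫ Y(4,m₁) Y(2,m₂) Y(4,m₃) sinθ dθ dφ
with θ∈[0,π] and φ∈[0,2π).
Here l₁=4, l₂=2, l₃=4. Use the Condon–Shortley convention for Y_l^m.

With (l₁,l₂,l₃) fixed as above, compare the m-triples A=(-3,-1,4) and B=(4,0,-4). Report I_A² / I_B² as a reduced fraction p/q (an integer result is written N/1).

Same 4,2,4: normalisation and zero-m 3j drop out of the ratio.
A: Δ: 2! 6! 2! / 11! → 1/13860; sum: t=1:−1/1440 = -1/1440; 3j²(4 2 4; -3 -1 4) = Δ·Π!·Σ² = 7/165  (sign -1)
B: Δ: 2! 6! 2! / 11! → 1/13860; sum: t=0:+1/2880 = 1/2880; 3j²(4 2 4; 4 0 -4) = Δ·Π!·Σ² = 28/495  (sign +1)
I_A²/I_B² = (7/165)/(28/495) = 3/4

3/4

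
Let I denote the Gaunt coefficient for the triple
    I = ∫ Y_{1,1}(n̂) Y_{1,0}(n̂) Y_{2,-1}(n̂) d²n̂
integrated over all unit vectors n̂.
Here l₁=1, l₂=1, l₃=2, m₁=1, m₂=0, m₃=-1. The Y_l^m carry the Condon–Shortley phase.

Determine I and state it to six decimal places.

-0.218510

Checks pass: Σm=0; 4 even; l₃=2∈[0,2].
(2·1+1)(2·1+1)(2·2+1) = 45
Δ: 0! 2! 2! / 5! → 1/30
sum: t=0:+1/1 = 1/1
3j²(1 1 2; 0 0 0) = Δ·Π!·Σ² = 2/15  (sign +1)
sum: t=0:+1/2 = 1/2
3j²(1 1 2; 1 0 -1) = Δ·Π!·Σ² = 1/10  (sign -1)
combine: 4πI² = 45·2/15·1/10 = 3/5
take √, sign -1: I = -0.21850969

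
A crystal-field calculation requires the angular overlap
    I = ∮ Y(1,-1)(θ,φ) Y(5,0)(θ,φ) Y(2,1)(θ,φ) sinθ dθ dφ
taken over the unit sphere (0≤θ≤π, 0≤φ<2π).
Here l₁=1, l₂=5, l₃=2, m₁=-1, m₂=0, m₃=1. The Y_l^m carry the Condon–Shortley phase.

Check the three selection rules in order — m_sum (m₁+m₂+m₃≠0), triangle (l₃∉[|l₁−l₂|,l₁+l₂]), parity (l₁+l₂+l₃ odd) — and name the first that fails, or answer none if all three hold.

Σmᵢ = 0  ✓
l₃∈[|l₁−l₂|,l₁+l₂]=[4,6], have l₃=2  ✗
Σlᵢ = 8 ⇒ even

triangle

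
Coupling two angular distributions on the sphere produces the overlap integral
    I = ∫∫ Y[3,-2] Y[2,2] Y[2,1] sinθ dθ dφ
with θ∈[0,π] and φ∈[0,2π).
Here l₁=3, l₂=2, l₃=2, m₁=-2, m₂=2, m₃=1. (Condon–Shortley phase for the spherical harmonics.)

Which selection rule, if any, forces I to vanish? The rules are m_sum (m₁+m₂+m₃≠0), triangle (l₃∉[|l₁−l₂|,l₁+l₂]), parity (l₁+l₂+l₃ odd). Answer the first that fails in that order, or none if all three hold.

m₁+m₂+m₃ = -2 + 2 + 1 = 1  ✗
triangle: |3−2|=1 ≤ l₃=2 ≤ 3+2=5
parity: l₁+l₂+l₃ = 7 is odd

m_sum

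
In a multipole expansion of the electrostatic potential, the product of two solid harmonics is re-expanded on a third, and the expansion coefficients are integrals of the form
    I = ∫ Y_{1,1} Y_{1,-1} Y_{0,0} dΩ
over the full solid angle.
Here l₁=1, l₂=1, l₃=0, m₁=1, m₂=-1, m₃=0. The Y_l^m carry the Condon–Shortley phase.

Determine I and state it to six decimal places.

Rules hold: Σm=0, L=2 even, 0≤0≤2.
N = 3·3·1 = 9
Δ = 2!·0!·0!/3! = 1/3
Racah Σ t=1..1: t=1:−1/1 = -1/1
⇒ 3j(1 1 0; 0 0 0)² = 1/3, sgn -1
Racah Σ t=0..0: t=0:+1/2 = 1/2
⇒ 3j(1 1 0; 1 -1 0)² = 1/3, sgn +1
4πI² = N·(3j₀)²·(3jₘ)² = 1/1
I = -1·√(1/4π) = -0.28209479

-0.282095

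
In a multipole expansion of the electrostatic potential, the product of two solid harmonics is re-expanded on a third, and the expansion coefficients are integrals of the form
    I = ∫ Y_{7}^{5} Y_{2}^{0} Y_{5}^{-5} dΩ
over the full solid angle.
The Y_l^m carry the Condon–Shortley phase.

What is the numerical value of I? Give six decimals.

Rules hold: Σm=0, L=14 even, 5≤5≤9.
N = 15·5·11 = 825
Δ = 4!·10!·0!/15! = 1/15015
Racah Σ t=2..2: t=2:+1/57600 = 1/57600
⇒ 3j(7 2 5; 0 0 0)² = 21/715, sgn -1
Racah Σ t=2..2: t=2:+1/14515200 = 1/14515200
⇒ 3j(7 2 5; 5 0 -5)² = 2/455, sgn +1
4πI² = N·(3j₀)²·(3jₘ)² = 18/169
I = -1·√(0.106509/4π) = -0.09206360

-0.092064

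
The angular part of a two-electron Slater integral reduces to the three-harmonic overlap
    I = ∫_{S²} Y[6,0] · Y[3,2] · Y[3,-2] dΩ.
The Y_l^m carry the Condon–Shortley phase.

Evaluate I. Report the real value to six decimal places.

0.071126

Checks pass: Σm=0; 12 even; l₃=3∈[3,9].
(2·6+1)(2·3+1)(2·3+1) = 637
Δ: 6! 6! 0! / 13! → 1/12012
sum: t=3:−1/1296 = -1/1296
3j²(6 3 3; 0 0 0) = Δ·Π!·Σ² = 100/3003  (sign +1)
sum: t=5:−1/14400 = -1/14400
3j²(6 3 3; 0 2 -2) = Δ·Π!·Σ² = 3/1001  (sign +1)
combine: 4πI² = 637·100/3003·3/1001 = 100/1573
take √, sign +1: I = 0.07112638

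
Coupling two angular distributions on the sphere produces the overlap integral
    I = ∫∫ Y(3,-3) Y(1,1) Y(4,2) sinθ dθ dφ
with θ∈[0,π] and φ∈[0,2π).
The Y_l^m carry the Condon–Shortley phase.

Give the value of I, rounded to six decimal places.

Rules hold: Σm=0, L=8 even, 2≤4≤4.
N = 7·3·9 = 189
Δ = 0!·6!·2!/9! = 1/252
Racah Σ t=0..0: t=0:+1/36 = 1/36
⇒ 3j(3 1 4; 0 0 0)² = 4/63, sgn +1
Racah Σ t=0..0: t=0:+1/1440 = 1/1440
⇒ 3j(3 1 4; -3 1 2)² = 1/252, sgn +1
4πI² = N·(3j₀)²·(3jₘ)² = 1/21
I = +1·√(0.047619/4π) = 0.06155813

0.061558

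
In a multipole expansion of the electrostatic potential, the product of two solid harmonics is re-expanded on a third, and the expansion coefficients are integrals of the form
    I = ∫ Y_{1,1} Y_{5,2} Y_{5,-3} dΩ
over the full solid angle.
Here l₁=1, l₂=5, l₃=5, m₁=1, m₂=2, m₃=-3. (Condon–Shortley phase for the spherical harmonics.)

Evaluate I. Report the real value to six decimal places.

Σlᵢ=11 odd — θ-integrand is odd under cosθ→−cosθ; I=0

0.000000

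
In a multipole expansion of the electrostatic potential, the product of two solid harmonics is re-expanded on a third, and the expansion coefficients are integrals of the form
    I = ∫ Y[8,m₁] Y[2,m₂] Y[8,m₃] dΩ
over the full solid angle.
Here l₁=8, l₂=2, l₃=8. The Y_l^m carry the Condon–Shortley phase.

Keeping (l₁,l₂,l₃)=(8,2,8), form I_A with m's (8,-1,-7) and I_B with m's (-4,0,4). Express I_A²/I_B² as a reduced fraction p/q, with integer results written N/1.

l's match ⇒ only the (l;m) 3-j factors differ between A and B.
A: triangle coeff Δ(8,2,8) = 1/348840; Σ_t [0,0]: t=0:+1/174356582400 = 1/174356582400; (3j)²=5/323 [(8 2 8; 8 -1 -7)], sign=-1
B: triangle coeff Δ(8,2,8) = 1/348840; Σ_t [0,2]: t=0:+1/3832012800 t=1:−1/239500800 t=2:+1/348364800 = -1/958003200; (3j)²=8/4845 [(8 2 8; -4 0 4)], sign=-1
I_A²/I_B² = (5/323)/(8/4845) = 75/8

75/8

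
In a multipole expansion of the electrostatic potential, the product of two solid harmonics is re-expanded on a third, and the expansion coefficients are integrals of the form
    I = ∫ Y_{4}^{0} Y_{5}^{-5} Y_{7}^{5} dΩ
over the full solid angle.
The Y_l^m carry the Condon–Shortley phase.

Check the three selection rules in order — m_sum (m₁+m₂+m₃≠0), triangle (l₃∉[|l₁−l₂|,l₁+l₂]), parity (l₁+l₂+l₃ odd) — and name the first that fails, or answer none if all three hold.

none

Σmᵢ = 0  ✓
l₃∈[|l₁−l₂|,l₁+l₂]=[1,9], have l₃=7  ✓
Σlᵢ = 16 ⇒ even  ✓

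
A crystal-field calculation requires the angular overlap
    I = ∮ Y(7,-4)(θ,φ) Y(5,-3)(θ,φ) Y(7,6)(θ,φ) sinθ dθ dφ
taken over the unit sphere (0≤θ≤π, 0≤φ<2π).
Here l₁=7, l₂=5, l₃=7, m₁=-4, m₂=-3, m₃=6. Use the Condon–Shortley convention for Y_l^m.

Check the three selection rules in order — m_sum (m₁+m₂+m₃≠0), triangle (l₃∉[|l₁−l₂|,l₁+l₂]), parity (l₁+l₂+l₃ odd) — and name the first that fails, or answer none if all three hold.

Σmᵢ = -1  ✗
l₃∈[|l₁−l₂|,l₁+l₂]=[2,12], have l₃=7
Σlᵢ = 19 ⇒ odd

m_sum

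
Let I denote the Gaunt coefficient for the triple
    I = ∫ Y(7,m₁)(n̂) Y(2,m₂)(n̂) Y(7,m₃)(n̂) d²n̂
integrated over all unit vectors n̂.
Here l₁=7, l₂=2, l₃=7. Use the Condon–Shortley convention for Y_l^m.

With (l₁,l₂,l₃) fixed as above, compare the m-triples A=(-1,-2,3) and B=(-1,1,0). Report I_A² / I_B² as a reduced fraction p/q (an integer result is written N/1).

l's match ⇒ only the (l;m) 3-j factors differ between A and B.
A: triangle coeff Δ(7,2,7) = 1/185640; Σ_t [0,0]: t=0:+1/3870720 = 1/3870720; (3j)²=135/6188 [(7 2 7; -1 -2 3)], sign=+1
B: triangle coeff Δ(7,2,7) = 1/185640; Σ_t [1,2]: t=1:−1/1209600 t=2:+1/1036800 = 1/7257600; (3j)²=1/2210 [(7 2 7; -1 1 0)], sign=-1
I_A²/I_B² = (135/6188)/(1/2210) = 675/14

675/14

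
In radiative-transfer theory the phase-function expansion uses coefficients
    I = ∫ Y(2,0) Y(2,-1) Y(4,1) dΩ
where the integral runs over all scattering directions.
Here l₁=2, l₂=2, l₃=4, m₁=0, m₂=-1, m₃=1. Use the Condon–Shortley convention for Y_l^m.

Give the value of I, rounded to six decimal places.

-0.220728

Checks pass: Σm=0; 8 even; l₃=4∈[0,4].
(2·2+1)(2·2+1)(2·4+1) = 225
Δ: 0! 4! 4! / 9! → 1/630
sum: t=0:+1/16 = 1/16
3j²(2 2 4; 0 0 0) = Δ·Π!·Σ² = 2/35  (sign +1)
sum: t=0:+1/24 = 1/24
3j²(2 2 4; 0 -1 1) = Δ·Π!·Σ² = 1/21  (sign -1)
combine: 4πI² = 225·2/35·1/21 = 30/49
take √, sign -1: I = -0.22072812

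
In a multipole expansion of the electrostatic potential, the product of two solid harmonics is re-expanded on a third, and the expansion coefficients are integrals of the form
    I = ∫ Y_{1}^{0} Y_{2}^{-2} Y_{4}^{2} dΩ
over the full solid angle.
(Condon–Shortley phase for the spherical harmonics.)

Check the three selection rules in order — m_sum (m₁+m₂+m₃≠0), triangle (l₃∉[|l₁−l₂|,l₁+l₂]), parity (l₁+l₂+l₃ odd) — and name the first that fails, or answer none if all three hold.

triangle

azimuthal sum: 0 − 2 + 2 = 0  ✓
1 ≤ 4 ≤ 3 (triangle on l)  ✗
L = 1 + 2 + 4 = 7 (odd)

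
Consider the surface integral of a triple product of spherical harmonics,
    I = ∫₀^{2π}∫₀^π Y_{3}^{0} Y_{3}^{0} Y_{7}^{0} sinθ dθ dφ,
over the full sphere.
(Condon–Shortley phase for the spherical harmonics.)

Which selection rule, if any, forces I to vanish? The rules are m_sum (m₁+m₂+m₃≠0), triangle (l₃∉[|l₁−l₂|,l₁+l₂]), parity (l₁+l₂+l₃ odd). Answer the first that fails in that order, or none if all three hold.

triangle

Σmᵢ = 0  ✓
l₃∈[|l₁−l₂|,l₁+l₂]=[0,6], have l₃=7  ✗
Σlᵢ = 13 ⇒ odd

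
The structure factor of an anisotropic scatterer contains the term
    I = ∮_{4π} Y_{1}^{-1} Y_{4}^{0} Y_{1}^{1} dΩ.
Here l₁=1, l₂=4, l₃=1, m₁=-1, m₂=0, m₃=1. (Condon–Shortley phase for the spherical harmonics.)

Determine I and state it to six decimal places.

triangle: need 3≤l₃≤5, have 1; I=0

0.000000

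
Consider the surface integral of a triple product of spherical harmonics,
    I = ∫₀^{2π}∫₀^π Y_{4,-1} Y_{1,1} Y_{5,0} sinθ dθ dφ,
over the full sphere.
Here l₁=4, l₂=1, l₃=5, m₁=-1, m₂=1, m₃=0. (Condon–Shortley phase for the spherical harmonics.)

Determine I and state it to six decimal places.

0.155288

Rules hold: Σm=0, L=10 even, 3≤5≤5.
N = 9·3·11 = 297
Δ = 0!·8!·2!/11! = 1/495
Racah Σ t=0..0: t=0:+1/576 = 1/576
⇒ 3j(4 1 5; 0 0 0)² = 5/99, sgn -1
Racah Σ t=0..0: t=0:+1/1440 = 1/1440
⇒ 3j(4 1 5; -1 1 0)² = 2/99, sgn -1
4πI² = N·(3j₀)²·(3jₘ)² = 10/33
I = +1·√(0.30303/4π) = 0.15528807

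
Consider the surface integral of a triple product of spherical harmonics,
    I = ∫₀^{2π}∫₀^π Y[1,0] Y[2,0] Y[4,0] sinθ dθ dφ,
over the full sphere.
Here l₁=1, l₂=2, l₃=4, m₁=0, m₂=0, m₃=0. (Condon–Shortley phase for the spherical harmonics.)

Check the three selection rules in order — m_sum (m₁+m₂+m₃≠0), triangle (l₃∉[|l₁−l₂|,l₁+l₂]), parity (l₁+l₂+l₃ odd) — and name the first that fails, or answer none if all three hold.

triangle

Σmᵢ = 0  ✓
l₃∈[|l₁−l₂|,l₁+l₂]=[1,3], have l₃=4  ✗
Σlᵢ = 7 ⇒ odd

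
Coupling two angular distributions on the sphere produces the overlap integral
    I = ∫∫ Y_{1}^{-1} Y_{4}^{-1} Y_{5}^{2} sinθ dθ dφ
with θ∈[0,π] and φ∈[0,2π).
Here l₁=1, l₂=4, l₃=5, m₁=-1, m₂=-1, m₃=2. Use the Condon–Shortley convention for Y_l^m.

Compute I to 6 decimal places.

m-sum 0 ✓  L=10 even ✓  3≤5≤5 ✓
Π(2lᵢ+1) = 3×9×11 = 297
triangle coeff Δ(1,4,5) = 1/495
Σ_t [0,0]: t=0:+1/576 = 1/576
(3j)²=5/99 [(1 4 5; 0 0 0)], sign=-1
Σ_t [0,0]: t=0:+1/1440 = 1/1440
(3j)²=7/165 [(1 4 5; -1 -1 2)], sign=-1
⇒ 4πI² = 7/11
I = (+1)√(7/11/(4π)) = 0.22503380

0.225034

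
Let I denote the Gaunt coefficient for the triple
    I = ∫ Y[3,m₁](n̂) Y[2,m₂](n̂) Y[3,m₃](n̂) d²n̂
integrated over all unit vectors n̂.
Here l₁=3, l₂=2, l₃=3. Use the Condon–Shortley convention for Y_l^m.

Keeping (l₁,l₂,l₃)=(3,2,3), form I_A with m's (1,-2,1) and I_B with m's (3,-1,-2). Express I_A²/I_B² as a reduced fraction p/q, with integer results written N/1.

l's match ⇒ only the (l;m) 3-j factors differ between A and B.
A: triangle coeff Δ(3,2,3) = 1/3780; Σ_t [0,0]: t=0:+1/16 = 1/16; (3j)²=2/35 [(3 2 3; 1 -2 1)], sign=+1
B: triangle coeff Δ(3,2,3) = 1/3780; Σ_t [0,0]: t=0:+1/48 = 1/48; (3j)²=5/84 [(3 2 3; 3 -1 -2)], sign=-1
I_A²/I_B² = (2/35)/(5/84) = 24/25

24/25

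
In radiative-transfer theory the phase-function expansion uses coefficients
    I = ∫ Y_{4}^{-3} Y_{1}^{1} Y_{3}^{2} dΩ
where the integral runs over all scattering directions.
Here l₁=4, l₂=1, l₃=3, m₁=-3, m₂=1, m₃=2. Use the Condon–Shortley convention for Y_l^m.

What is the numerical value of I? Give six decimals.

-0.282095

Checks pass: Σm=0; 8 even; l₃=3∈[3,5].
(2·4+1)(2·1+1)(2·3+1) = 189
Δ: 2! 6! 0! / 9! → 1/252
sum: t=1:−1/36 = -1/36
3j²(4 1 3; 0 0 0) = Δ·Π!·Σ² = 4/63  (sign +1)
sum: t=2:+1/240 = 1/240
3j²(4 1 3; -3 1 2) = Δ·Π!·Σ² = 1/12  (sign -1)
combine: 4πI² = 189·4/63·1/12 = 1/1
take √, sign -1: I = -0.28209479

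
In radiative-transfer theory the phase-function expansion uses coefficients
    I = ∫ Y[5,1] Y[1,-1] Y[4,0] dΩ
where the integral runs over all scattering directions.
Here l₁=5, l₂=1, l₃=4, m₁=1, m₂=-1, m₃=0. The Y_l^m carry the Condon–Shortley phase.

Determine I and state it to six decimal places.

m-sum 0 ✓  L=10 even ✓  4≤4≤6 ✓
Π(2lᵢ+1) = 11×3×9 = 297
triangle coeff Δ(5,1,4) = 1/495
Σ_t [1,1]: t=1:−1/576 = -1/576
(3j)²=5/99 [(5 1 4; 0 0 0)], sign=-1
Σ_t [0,0]: t=0:+1/1152 = 1/1152
(3j)²=1/33 [(5 1 4; 1 -1 0)], sign=+1
⇒ 4πI² = 5/11
I = (-1)√(5/11/(4π)) = -0.19018827

-0.190188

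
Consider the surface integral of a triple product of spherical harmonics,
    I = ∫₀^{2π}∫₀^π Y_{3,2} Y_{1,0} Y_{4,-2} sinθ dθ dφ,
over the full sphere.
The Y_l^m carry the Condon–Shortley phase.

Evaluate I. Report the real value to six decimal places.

0.213244

Checks pass: Σm=0; 8 even; l₃=4∈[2,4].
(2·3+1)(2·1+1)(2·4+1) = 189
Δ: 0! 6! 2! / 9! → 1/252
sum: t=0:+1/36 = 1/36
3j²(3 1 4; 0 0 0) = Δ·Π!·Σ² = 4/63  (sign +1)
sum: t=0:+1/120 = 1/120
3j²(3 1 4; 2 0 -2) = Δ·Π!·Σ² = 1/21  (sign +1)
combine: 4πI² = 189·4/63·1/21 = 4/7
take √, sign +1: I = 0.21324362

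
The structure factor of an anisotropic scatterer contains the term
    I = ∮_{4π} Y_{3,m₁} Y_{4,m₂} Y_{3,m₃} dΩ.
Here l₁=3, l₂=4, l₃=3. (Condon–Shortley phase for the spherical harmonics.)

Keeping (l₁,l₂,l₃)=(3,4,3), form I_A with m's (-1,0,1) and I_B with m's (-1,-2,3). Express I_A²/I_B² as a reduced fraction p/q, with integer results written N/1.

1/54

Same 3,4,3: normalisation and zero-m 3j drop out of the ratio.
A: Δ: 4! 2! 4! / 11! → 1/34650; sum: t=2:+1/32 t=3:−1/36 t=4:+1/1152 = 5/1152; 3j²(3 4 3; -1 0 1) = Δ·Π!·Σ² = 1/1386  (sign +1)
B: Δ: 4! 2! 4! / 11! → 1/34650; sum: t=2:+1/192 = 1/192; 3j²(3 4 3; -1 -2 3) = Δ·Π!·Σ² = 3/77  (sign +1)
I_A²/I_B² = (1/1386)/(3/77) = 1/54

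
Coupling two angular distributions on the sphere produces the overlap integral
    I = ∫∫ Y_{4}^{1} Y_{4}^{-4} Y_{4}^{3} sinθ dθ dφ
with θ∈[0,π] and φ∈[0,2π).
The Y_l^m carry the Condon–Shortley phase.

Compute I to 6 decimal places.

-0.168431

m-sum 0 ✓  L=12 even ✓  0≤4≤8 ✓
Π(2lᵢ+1) = 9×9×9 = 729
triangle coeff Δ(4,4,4) = 1/450450
Σ_t [0,4]: t=0:+1/13824 t=1:−1/216 t=2:+1/64 t=3:−1/216 t=4:+1/13824 = 5/768
(3j)²=18/1001 [(4 4 4; 0 0 0)], sign=+1
Σ_t [0,0]: t=0:+1/3456 = 1/3456
(3j)²=35/1287 [(4 4 4; 1 -4 3)], sign=-1
⇒ 4πI² = 7290/20449
I = (-1)√(7290/20449/(4π)) = -0.16843130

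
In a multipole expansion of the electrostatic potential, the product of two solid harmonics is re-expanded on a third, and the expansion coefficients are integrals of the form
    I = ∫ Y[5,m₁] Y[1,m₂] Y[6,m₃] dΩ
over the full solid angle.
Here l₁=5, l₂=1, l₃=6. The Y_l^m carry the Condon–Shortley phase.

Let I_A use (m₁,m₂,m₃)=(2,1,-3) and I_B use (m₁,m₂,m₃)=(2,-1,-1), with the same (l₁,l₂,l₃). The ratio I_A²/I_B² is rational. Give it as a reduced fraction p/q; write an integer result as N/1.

Same 5,1,6: normalisation and zero-m 3j drop out of the ratio.
A: Δ: 0! 10! 2! / 13! → 1/858; sum: t=0:+1/60480 = 1/60480; 3j²(5 1 6; 2 1 -3) = Δ·Π!·Σ² = 6/143  (sign -1)
B: Δ: 0! 10! 2! / 13! → 1/858; sum: t=0:+1/60480 = 1/60480; 3j²(5 1 6; 2 -1 -1) = Δ·Π!·Σ² = 5/429  (sign -1)
I_A²/I_B² = (6/143)/(5/429) = 18/5

18/5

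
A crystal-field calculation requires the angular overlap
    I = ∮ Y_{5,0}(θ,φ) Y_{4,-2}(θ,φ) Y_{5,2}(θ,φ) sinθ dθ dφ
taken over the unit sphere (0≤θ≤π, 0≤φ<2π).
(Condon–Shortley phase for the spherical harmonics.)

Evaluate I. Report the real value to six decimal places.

Checks pass: Σm=0; 14 even; l₃=5∈[1,9].
(2·5+1)(2·4+1)(2·5+1) = 1089
Δ: 4! 6! 4! / 15! → 1/3153150
sum: t=0:+1/69120 t=1:−1/1728 t=2:+1/576 t=3:−1/1728 t=4:+1/69120 = 7/11520
3j²(5 4 5; 0 0 0) = Δ·Π!·Σ² = 2/143  (sign -1)
sum: t=0:+1/11520 t=1:−1/1728 t=2:+1/3456 = -7/34560
3j²(5 4 5; 0 -2 2) = Δ·Π!·Σ² = 7/858  (sign +1)
combine: 4πI² = 1089·2/143·7/858 = 21/169
take √, sign -1: I = -0.09944006

-0.099440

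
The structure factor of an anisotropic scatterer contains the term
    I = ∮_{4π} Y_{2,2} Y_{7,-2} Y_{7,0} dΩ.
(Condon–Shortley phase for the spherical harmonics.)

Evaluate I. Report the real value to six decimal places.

Checks pass: Σm=0; 16 even; l₃=7∈[5,9].
(2·2+1)(2·7+1)(2·7+1) = 1125
Δ: 2! 2! 12! / 17! → 1/185640
sum: t=0:+1/2419200 t=1:−1/518400 t=2:+1/2419200 = -1/907200
3j²(2 7 7; 0 0 0) = Δ·Π!·Σ² = 56/3315  (sign +1)
sum: t=0:+1/2419200 = 1/2419200
3j²(2 7 7; 2 -2 0) = Δ·Π!·Σ² = 27/1105  (sign -1)
combine: 4πI² = 1125·56/3315·27/1105 = 22680/48841
take √, sign -1: I = -0.19223140

-0.192231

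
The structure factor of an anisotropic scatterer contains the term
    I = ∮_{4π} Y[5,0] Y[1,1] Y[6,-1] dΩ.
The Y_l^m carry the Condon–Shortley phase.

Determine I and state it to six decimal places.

-0.187239

Checks pass: Σm=0; 12 even; l₃=6∈[4,6].
(2·5+1)(2·1+1)(2·6+1) = 429
Δ: 0! 10! 2! / 13! → 1/858
sum: t=0:+1/14400 = 1/14400
3j²(5 1 6; 0 0 0) = Δ·Π!·Σ² = 6/143  (sign +1)
sum: t=0:+1/28800 = 1/28800
3j²(5 1 6; 0 1 -1) = Δ·Π!·Σ² = 7/286  (sign -1)
combine: 4πI² = 429·6/143·7/286 = 63/143
take √, sign -1: I = -0.18723944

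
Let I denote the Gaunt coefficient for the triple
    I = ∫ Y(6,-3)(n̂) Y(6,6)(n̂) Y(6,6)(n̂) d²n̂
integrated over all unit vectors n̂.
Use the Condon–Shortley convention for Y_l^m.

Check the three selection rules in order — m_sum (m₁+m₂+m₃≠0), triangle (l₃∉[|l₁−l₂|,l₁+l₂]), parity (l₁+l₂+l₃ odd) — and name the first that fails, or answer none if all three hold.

Σmᵢ = 9  ✗
l₃∈[|l₁−l₂|,l₁+l₂]=[0,12], have l₃=6
Σlᵢ = 18 ⇒ even

m_sum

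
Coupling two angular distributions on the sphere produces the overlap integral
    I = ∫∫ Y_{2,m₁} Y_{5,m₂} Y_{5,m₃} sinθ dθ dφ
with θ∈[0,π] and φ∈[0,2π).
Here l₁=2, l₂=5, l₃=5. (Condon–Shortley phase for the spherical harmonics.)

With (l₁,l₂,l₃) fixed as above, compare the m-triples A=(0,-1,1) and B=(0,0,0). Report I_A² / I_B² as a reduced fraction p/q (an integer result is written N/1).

Same 2,5,5: normalisation and zero-m 3j drop out of the ratio.
A: Δ: 2! 2! 8! / 13! → 1/38610; sum: t=0:+1/2304 t=1:−1/720 t=2:+1/5760 = -1/1280; 3j²(2 5 5; 0 -1 1) = Δ·Π!·Σ² = 27/1430  (sign -1)
B: Δ: 2! 2! 8! / 13! → 1/38610; sum: t=0:+1/2880 t=1:−1/576 t=2:+1/2880 = -1/960; 3j²(2 5 5; 0 0 0) = Δ·Π!·Σ² = 10/429  (sign +1)
I_A²/I_B² = (27/1430)/(10/429) = 81/100

81/100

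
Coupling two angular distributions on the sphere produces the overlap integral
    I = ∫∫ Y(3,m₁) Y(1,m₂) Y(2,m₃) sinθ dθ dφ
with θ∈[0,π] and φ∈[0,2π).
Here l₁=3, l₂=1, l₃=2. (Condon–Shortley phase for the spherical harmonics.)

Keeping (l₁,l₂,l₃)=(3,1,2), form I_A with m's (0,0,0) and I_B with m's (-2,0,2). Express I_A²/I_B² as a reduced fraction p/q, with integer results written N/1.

Shared (l₁,l₂,l₃)=(3,1,2): N and (l;000)² cancel in I_A²/I_B².
A: Δ = 2!·4!·0!/7! = 1/105; Racah Σ t=1..1: t=1:−1/4 = -1/4; ⇒ 3j(3 1 2; 0 0 0)² = 3/35, sgn -1
B: Δ = 2!·4!·0!/7! = 1/105; Racah Σ t=1..1: t=1:−1/24 = -1/24; ⇒ 3j(3 1 2; -2 0 2)² = 1/21, sgn -1
I_A²/I_B² = (3/35)/(1/21) = 9/5

9/5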